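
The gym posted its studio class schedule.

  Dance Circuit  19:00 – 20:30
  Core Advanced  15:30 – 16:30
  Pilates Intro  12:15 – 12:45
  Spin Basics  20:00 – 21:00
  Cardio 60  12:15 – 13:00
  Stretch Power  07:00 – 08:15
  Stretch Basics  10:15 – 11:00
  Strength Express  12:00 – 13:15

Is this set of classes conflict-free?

Sorted by start: Stretch Power, Stretch Basics, Strength Express, Cardio 60, Pilates Intro, Core Advanced, Dance Circuit, Spin Basics.
Stretch Basics starts after Stretch Power ends, so nothing later overlaps Stretch Power either.
Strength Express starts after Stretch Basics ends, so nothing later overlaps Stretch Basics either.
Cardio 60 starts before Strength Express ends → Strength Express and Cardio 60 overlap.
That's a conflict, so the schedule is not conflict-free.

No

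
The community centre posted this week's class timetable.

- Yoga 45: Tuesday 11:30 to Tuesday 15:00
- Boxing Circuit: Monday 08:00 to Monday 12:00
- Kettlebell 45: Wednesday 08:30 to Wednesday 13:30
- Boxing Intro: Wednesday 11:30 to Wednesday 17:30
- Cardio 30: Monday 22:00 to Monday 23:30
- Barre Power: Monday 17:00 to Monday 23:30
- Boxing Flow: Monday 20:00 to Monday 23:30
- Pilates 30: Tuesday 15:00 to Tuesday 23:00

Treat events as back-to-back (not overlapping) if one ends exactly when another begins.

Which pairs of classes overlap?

Two intervals overlap when each starts before the other ends.
Sorted by start: Boxing Circuit, Barre Power, Boxing Flow, Cardio 30, Yoga 45, Pilates 30, Kettlebell 45, Boxing Intro.
Barre Power starts after Boxing Circuit ends, so Boxing Circuit has no further overlaps.
Boxing Flow starts before Barre Power ends → Barre Power and Boxing Flow overlap.
Cardio 30 starts before Barre Power ends → Barre Power and Cardio 30 overlap.
Yoga 45 starts after Barre Power ends, so Barre Power has no further overlaps.
Cardio 30 starts before Boxing Flow ends → Boxing Flow and Cardio 30 overlap.
Yoga 45 starts after Boxing Flow ends, so Boxing Flow has no further overlaps.
Yoga 45 starts after Cardio 30 ends, so Cardio 30 has no further overlaps.
Pilates 30 starts exactly when Yoga 45 ends (back-to-back, no overlap), so Yoga 45 has no further overlaps.
Kettlebell 45 starts after Pilates 30 ends, so Pilates 30 has no further overlaps.
Boxing Intro starts before Kettlebell 45 ends → Kettlebell 45 and Boxing Intro overlap.

Barre Power & Boxing Flow, Barre Power & Cardio 30, Boxing Flow & Cardio 30, Boxing Intro & Kettlebell 45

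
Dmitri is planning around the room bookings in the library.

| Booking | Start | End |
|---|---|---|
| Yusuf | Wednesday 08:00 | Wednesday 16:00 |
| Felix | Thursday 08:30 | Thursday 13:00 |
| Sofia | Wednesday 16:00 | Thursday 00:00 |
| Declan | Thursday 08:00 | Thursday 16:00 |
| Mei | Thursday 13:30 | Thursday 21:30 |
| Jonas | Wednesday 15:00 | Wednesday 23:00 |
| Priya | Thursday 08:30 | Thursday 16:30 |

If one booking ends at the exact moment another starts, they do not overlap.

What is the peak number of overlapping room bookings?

Sort all start/end points and keep a running count:
Wednesday 08:00 start Yusuf → 1
Wednesday 15:00 start Jonas → 2
Wednesday 16:00 end Yusuf → 1
Wednesday 16:00 start Sofia → 2
Wednesday 23:00 end Jonas → 1
Thursday 00:00 end Sofia → 0
Thursday 08:00 start Declan → 1
Thursday 08:30 start Felix → 2
Thursday 08:30 start Priya → 3
Thursday 13:00 end Felix → 2
Thursday 13:30 start Mei → 3
Thursday 16:00 end Declan → 2
Thursday 16:30 end Priya → 1
Thursday 21:30 end Mei → 0
Peak is 3, at Thursday 08:30 (Declan, Felix, Priya).

3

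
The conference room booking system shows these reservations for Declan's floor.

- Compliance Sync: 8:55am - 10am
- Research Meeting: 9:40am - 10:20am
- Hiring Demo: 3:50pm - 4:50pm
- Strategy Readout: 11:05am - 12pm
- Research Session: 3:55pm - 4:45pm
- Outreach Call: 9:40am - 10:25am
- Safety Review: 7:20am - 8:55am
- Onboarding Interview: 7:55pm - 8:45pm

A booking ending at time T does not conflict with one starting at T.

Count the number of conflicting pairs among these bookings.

4

Check each pair: they overlap iff neither finishes before the other starts.
Sorted by start: Safety Review, Compliance Sync, Research Meeting, Outreach Call, Strategy Readout, Hiring Demo, Research Session, Onboarding Interview.
Compliance Sync starts exactly when Safety Review ends (back-to-back, no overlap), so Safety Review has no further overlaps.
Research Meeting starts before Compliance Sync ends → Compliance Sync and Research Meeting overlap.
Outreach Call starts before Compliance Sync ends → Compliance Sync and Outreach Call overlap.
Strategy Readout starts after Compliance Sync ends, so Compliance Sync has no further overlaps.
Outreach Call starts before Research Meeting ends → Research Meeting and Outreach Call overlap.
Strategy Readout starts after Research Meeting ends, so Research Meeting has no further overlaps.
Strategy Readout starts after Outreach Call ends, so Outreach Call has no further overlaps.
Hiring Demo starts after Strategy Readout ends, so Strategy Readout has no further overlaps.
Research Session starts before Hiring Demo ends → Hiring Demo and Research Session overlap.
Onboarding Interview starts after Hiring Demo ends.
Onboarding Interview starts after Research Session ends.
Overlapping pairs: Compliance Sync & Outreach Call, Compliance Sync & Research Meeting, Hiring Demo & Research Session, Outreach Call & Research Meeting — 4 in total.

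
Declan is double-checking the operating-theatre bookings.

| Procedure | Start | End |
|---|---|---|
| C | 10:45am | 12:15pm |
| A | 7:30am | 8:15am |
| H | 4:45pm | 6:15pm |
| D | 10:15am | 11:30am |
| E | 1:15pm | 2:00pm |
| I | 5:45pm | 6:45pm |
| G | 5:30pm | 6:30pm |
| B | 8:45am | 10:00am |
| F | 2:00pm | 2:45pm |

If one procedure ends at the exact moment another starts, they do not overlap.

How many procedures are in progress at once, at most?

Walk through starts and ends in time order (an end at T is processed before a start at T):
7:30am start A → 1
8:15am end A → 0
8:45am start B → 1
10:00am end B → 0
10:15am start D → 1
10:45am start C → 2
11:30am end D → 1
12:15pm end C → 0
1:15pm start E → 1
2:00pm end E → 0
2:00pm start F → 1
2:45pm end F → 0
4:45pm start H → 1
5:30pm start G → 2
5:45pm start I → 3
6:15pm end H → 2
6:30pm end G → 1
6:45pm end I → 0
Peak is 3, at 5:45pm (G, H, I).

3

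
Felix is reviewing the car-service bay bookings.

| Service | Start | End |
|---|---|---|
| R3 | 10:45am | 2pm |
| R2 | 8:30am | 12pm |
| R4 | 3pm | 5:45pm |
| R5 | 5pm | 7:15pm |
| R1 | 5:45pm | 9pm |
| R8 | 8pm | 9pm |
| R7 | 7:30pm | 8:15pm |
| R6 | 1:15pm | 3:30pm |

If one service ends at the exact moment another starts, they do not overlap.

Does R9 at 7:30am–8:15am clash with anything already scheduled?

No — it doesn't clash with anything

R2: starts 8:30am at or after R9 ends 8:15am → clear.
R3: starts 10:45am at or after R9 ends 8:15am → clear.
R6: starts 1:15pm at or after R9 ends 8:15am → clear.
R4: starts 3pm at or after R9 ends 8:15am → clear.
R5: starts 5pm at or after R9 ends 8:15am → clear.
R1: starts 5:45pm at or after R9 ends 8:15am → clear.
R7: starts 7:30pm at or after R9 ends 8:15am → clear.
R8: starts 8pm at or after R9 ends 8:15am → clear.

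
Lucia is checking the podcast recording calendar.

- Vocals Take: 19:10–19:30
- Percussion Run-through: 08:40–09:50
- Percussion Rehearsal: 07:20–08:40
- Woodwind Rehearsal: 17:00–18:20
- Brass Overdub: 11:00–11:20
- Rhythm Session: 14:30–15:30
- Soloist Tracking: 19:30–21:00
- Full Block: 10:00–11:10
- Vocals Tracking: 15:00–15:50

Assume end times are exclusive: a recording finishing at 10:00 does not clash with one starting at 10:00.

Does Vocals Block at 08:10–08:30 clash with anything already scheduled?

Percussion Rehearsal: starts 07:20 before Vocals Block ends 08:30, and ends 08:40 after Vocals Block starts 08:10 → overlap.
Percussion Run-through: starts 08:40 at or after Vocals Block ends 08:30 → clear.
Full Block: starts 10:00 at or after Vocals Block ends 08:30 → clear.
Brass Overdub: starts 11:00 at or after Vocals Block ends 08:30 → clear.
Rhythm Session: starts 14:30 at or after Vocals Block ends 08:30 → clear.
Vocals Tracking: starts 15:00 at or after Vocals Block ends 08:30 → clear.
Woodwind Rehearsal: starts 17:00 at or after Vocals Block ends 08:30 → clear.
Vocals Take: starts 19:10 at or after Vocals Block ends 08:30 → clear.
Soloist Tracking: starts 19:30 at or after Vocals Block ends 08:30 → clear.
Vocals Block overlaps Percussion Rehearsal.

Yes — it overlaps Percussion Rehearsal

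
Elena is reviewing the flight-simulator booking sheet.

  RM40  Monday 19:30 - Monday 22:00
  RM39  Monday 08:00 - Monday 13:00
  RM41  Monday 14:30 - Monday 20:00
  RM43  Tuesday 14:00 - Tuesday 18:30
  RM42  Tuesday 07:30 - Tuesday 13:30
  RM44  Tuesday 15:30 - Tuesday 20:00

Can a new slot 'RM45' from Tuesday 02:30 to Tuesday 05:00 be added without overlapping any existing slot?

RM39: ends Monday 13:00 at or before RM45 starts Tuesday 02:30 → clear.
RM41: ends Monday 20:00 at or before RM45 starts Tuesday 02:30 → clear.
RM40: ends Monday 22:00 at or before RM45 starts Tuesday 02:30 → clear.
RM42: starts Tuesday 07:30 at or after RM45 ends Tuesday 05:00 → clear.
RM43: starts Tuesday 14:00 at or after RM45 ends Tuesday 05:00 → clear.
RM44: starts Tuesday 15:30 at or after RM45 ends Tuesday 05:00 → clear.

Yes — the slot is free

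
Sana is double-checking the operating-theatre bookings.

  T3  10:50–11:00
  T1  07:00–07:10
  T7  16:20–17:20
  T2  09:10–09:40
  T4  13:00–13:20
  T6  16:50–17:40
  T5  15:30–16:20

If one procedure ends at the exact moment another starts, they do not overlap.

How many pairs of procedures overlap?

1

Sorted by start: T1, T2, T3, T4, T5, T7, T6.
T2 starts after T1 ends; T1 is clear from here.
T3 starts after T2 ends; T2 is clear from here.
T4 starts after T3 ends; T3 is clear from here.
T5 starts after T4 ends; T4 is clear from here.
T7 starts exactly when T5 ends (back-to-back, no overlap); T5 is clear from here.
T6 starts before T7 ends → T7 and T6 overlap.
Overlapping pairs: T6 & T7 — 1 in total.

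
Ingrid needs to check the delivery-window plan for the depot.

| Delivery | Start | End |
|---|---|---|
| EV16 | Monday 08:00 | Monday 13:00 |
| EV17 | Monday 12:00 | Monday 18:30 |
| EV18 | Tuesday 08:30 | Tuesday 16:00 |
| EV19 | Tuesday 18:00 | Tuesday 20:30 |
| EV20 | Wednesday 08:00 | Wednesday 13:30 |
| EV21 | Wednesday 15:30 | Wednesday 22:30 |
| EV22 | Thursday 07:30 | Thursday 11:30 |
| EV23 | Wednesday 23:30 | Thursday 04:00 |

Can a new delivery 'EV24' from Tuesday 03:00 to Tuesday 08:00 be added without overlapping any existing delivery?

EV16: ends Monday 13:00 at or before EV24 starts Tuesday 03:00 → clear.
EV17: ends Monday 18:30 at or before EV24 starts Tuesday 03:00 → clear.
EV18: starts Tuesday 08:30 at or after EV24 ends Tuesday 08:00 → clear.
EV19: starts Tuesday 18:00 at or after EV24 ends Tuesday 08:00 → clear.
EV20: starts Wednesday 08:00 at or after EV24 ends Tuesday 08:00 → clear.
EV21: starts Wednesday 15:30 at or after EV24 ends Tuesday 08:00 → clear.
EV23: starts Wednesday 23:30 at or after EV24 ends Tuesday 08:00 → clear.
EV22: starts Thursday 07:30 at or after EV24 ends Tuesday 08:00 → clear.

Yes — the slot is free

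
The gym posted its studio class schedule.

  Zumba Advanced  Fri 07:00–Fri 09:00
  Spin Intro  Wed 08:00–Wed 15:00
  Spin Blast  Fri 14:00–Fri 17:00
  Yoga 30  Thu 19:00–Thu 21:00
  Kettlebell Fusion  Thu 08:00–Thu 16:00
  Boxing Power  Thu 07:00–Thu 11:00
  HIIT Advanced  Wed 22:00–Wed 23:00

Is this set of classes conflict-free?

Sorted by start: Spin Intro, HIIT Advanced, Boxing Power, Kettlebell Fusion, Yoga 30, Zumba Advanced, Spin Blast.
HIIT Advanced starts after Spin Intro ends, so Spin Intro has no further overlaps.
Boxing Power starts after HIIT Advanced ends, so HIIT Advanced has no further overlaps.
Kettlebell Fusion starts before Boxing Power ends → Boxing Power and Kettlebell Fusion overlap.
That's a conflict, so the schedule is not conflict-free.

No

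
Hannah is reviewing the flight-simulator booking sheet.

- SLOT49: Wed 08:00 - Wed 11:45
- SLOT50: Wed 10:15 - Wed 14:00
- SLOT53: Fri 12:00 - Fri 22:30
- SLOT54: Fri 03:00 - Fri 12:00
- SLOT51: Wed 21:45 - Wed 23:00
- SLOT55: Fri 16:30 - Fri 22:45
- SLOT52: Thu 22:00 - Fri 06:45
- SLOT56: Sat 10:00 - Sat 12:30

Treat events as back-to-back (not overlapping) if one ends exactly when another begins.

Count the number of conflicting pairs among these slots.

3

Two intervals overlap when each starts before the other ends.
Sorted by start: SLOT49, SLOT50, SLOT51, SLOT52, SLOT54, SLOT53, SLOT55, SLOT56.
SLOT50 starts before SLOT49 ends → SLOT49 and SLOT50 overlap.
SLOT51 starts after SLOT49 ends, so SLOT49 has no further overlaps.
SLOT51 starts after SLOT50 ends, so SLOT50 has no further overlaps.
SLOT52 starts after SLOT51 ends, so SLOT51 has no further overlaps.
SLOT54 starts before SLOT52 ends → SLOT52 and SLOT54 overlap.
SLOT53 starts after SLOT52 ends, so SLOT52 has no further overlaps.
SLOT53 starts exactly when SLOT54 ends (back-to-back, no overlap), so SLOT54 has no further overlaps.
SLOT55 starts before SLOT53 ends → SLOT53 and SLOT55 overlap.
SLOT56 starts after SLOT53 ends.
SLOT56 starts after SLOT55 ends.
Overlapping pairs: SLOT49 & SLOT50, SLOT52 & SLOT54, SLOT53 & SLOT55 — 3 in total.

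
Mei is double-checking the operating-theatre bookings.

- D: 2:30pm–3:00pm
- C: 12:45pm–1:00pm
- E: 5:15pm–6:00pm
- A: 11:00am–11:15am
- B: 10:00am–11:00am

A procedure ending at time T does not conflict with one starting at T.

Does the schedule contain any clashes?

No

Check each pair: they overlap iff neither finishes before the other starts.
Sorted by start: B, A, C, D, E.
A starts exactly when B ends (back-to-back, no overlap); B is clear from here.
C starts after A ends; A is clear from here.
D starts after C ends; C is clear from here.
E starts after D ends.
Every pair is clear; the schedule has no overlaps.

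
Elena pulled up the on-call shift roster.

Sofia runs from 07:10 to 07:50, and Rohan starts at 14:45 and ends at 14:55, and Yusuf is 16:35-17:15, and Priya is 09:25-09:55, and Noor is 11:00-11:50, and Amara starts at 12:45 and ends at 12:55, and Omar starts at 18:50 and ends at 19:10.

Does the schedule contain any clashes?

Sorted by start: Sofia, Priya, Noor, Amara, Rohan, Yusuf, Omar.
Priya starts after Sofia ends; Sofia is clear from here.
Noor starts after Priya ends; Priya is clear from here.
Amara starts after Noor ends; Noor is clear from here.
Rohan starts after Amara ends; Amara is clear from here.
Yusuf starts after Rohan ends; Rohan is clear from here.
Omar starts after Yusuf ends.
Every pair is clear; the schedule has no overlaps.

No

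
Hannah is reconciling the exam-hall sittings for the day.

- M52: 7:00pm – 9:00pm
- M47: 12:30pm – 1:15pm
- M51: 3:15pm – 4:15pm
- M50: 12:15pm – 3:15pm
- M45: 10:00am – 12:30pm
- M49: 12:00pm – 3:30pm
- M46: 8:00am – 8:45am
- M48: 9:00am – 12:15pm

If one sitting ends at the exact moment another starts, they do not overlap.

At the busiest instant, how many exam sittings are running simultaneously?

3

Walk through starts and ends in time order (an end at T is processed before a start at T):
8:00am start M46 → 1
8:45am end M46 → 0
9:00am start M48 → 1
10:00am start M45 → 2
12:00pm start M49 → 3
12:15pm end M48 → 2
12:15pm start M50 → 3
12:30pm end M45 → 2
12:30pm start M47 → 3
1:15pm end M47 → 2
3:15pm end M50 → 1
3:15pm start M51 → 2
3:30pm end M49 → 1
4:15pm end M51 → 0
7:00pm start M52 → 1
9:00pm end M52 → 0
Peak is 3, at 12:00pm (M45, M48, M49).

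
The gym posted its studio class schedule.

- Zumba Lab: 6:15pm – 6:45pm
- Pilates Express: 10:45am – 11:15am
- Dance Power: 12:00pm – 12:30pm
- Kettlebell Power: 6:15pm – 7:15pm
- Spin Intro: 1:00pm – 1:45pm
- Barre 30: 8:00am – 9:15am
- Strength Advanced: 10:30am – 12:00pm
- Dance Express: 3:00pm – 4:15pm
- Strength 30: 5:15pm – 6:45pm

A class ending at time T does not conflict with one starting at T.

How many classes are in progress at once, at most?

Walk through starts and ends in time order (an end at T is processed before a start at T):
8:00am start Barre 30 → 1
9:15am end Barre 30 → 0
10:30am start Strength Advanced → 1
10:45am start Pilates Express → 2
11:15am end Pilates Express → 1
12:00pm end Strength Advanced → 0
12:00pm start Dance Power → 1
12:30pm end Dance Power → 0
1:00pm start Spin Intro → 1
1:45pm end Spin Intro → 0
3:00pm start Dance Express → 1
4:15pm end Dance Express → 0
5:15pm start Strength 30 → 1
6:15pm start Kettlebell Power → 2
6:15pm start Zumba Lab → 3
6:45pm end Strength 30 → 2
6:45pm end Zumba Lab → 1
7:15pm end Kettlebell Power → 0
Peak is 3, at 6:15pm (Kettlebell Power, Strength 30, Zumba Lab).

3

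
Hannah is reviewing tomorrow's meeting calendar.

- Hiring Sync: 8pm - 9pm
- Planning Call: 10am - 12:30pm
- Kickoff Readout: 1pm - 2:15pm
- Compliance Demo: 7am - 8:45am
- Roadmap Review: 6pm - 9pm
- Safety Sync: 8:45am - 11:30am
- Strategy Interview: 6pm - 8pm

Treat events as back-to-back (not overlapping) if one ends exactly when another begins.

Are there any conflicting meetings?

Yes

Sorted by start: Compliance Demo, Safety Sync, Planning Call, Kickoff Readout, Strategy Interview, Roadmap Review, Hiring Sync.
Safety Sync starts exactly when Compliance Demo ends (back-to-back, no overlap), so nothing later overlaps Compliance Demo either.
Planning Call starts before Safety Sync ends → Safety Sync and Planning Call overlap.
That's a conflict, so the schedule is not conflict-free.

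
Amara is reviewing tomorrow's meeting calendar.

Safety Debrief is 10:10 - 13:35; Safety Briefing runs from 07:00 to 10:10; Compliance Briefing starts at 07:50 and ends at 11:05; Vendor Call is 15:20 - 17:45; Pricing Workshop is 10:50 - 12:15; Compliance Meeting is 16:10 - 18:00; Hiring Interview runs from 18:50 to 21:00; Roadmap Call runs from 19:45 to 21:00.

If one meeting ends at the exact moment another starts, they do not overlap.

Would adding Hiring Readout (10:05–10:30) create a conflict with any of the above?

Yes — it overlaps Compliance Briefing, Safety Briefing, Safety Debrief

Safety Briefing: starts 07:00 before Hiring Readout ends 10:30, and ends 10:10 after Hiring Readout starts 10:05 → overlap.
Compliance Briefing: starts 07:50 before Hiring Readout ends 10:30, and ends 11:05 after Hiring Readout starts 10:05 → overlap.
Safety Debrief: starts 10:10 before Hiring Readout ends 10:30, and ends 13:35 after Hiring Readout starts 10:05 → overlap.
Pricing Workshop: starts 10:50 at or after Hiring Readout ends 10:30 → clear.
Vendor Call: starts 15:20 at or after Hiring Readout ends 10:30 → clear.
Compliance Meeting: starts 16:10 at or after Hiring Readout ends 10:30 → clear.
Hiring Interview: starts 18:50 at or after Hiring Readout ends 10:30 → clear.
Roadmap Call: starts 19:45 at or after Hiring Readout ends 10:30 → clear.
Hiring Readout overlaps Safety Debrief, Safety Briefing, Compliance Briefing.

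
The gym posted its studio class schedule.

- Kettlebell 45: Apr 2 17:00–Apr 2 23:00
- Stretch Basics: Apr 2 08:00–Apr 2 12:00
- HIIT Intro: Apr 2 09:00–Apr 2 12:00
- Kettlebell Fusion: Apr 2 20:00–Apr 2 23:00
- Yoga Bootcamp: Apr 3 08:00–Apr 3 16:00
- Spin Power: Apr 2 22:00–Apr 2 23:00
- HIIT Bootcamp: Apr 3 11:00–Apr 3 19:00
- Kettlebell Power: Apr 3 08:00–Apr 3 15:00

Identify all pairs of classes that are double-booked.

Sorted by start: Stretch Basics, HIIT Intro, Kettlebell 45, Kettlebell Fusion, Spin Power, Yoga Bootcamp, Kettlebell Power, HIIT Bootcamp.
HIIT Intro starts before Stretch Basics ends → Stretch Basics and HIIT Intro overlap.
Kettlebell 45 starts after Stretch Basics ends, so nothing later overlaps Stretch Basics either.
Kettlebell 45 starts after HIIT Intro ends, so nothing later overlaps HIIT Intro either.
Kettlebell Fusion starts before Kettlebell 45 ends → Kettlebell 45 and Kettlebell Fusion overlap.
Spin Power starts before Kettlebell 45 ends → Kettlebell 45 and Spin Power overlap.
Yoga Bootcamp starts after Kettlebell 45 ends, so nothing later overlaps Kettlebell 45 either.
Spin Power starts before Kettlebell Fusion ends → Kettlebell Fusion and Spin Power overlap.
Yoga Bootcamp starts after Kettlebell Fusion ends, so nothing later overlaps Kettlebell Fusion either.
Yoga Bootcamp starts after Spin Power ends, so nothing later overlaps Spin Power either.
Kettlebell Power starts before Yoga Bootcamp ends → Yoga Bootcamp and Kettlebell Power overlap.
HIIT Bootcamp starts before Yoga Bootcamp ends → Yoga Bootcamp and HIIT Bootcamp overlap.
HIIT Bootcamp starts before Kettlebell Power ends → Kettlebell Power and HIIT Bootcamp overlap.

HIIT Bootcamp & Kettlebell Power, HIIT Bootcamp & Yoga Bootcamp, HIIT Intro & Stretch Basics, Kettlebell 45 & Kettlebell Fusion, Kettlebell 45 & Spin Power, Kettlebell Fusion & Spin Power, Kettlebell Power & Yoga Bootcamp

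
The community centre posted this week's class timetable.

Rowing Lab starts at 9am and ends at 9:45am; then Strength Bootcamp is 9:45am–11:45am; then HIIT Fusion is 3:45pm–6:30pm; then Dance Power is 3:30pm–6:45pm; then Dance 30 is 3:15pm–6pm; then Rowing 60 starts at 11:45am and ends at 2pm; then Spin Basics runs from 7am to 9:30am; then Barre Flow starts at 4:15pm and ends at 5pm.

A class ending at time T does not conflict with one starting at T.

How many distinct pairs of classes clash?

Sorted by start: Spin Basics, Rowing Lab, Strength Bootcamp, Rowing 60, Dance 30, Dance Power, HIIT Fusion, Barre Flow.
Rowing Lab starts before Spin Basics ends → Spin Basics and Rowing Lab overlap.
Strength Bootcamp starts after Spin Basics ends, so nothing later overlaps Spin Basics either.
Strength Bootcamp starts exactly when Rowing Lab ends (back-to-back, no overlap), so nothing later overlaps Rowing Lab either.
Rowing 60 starts exactly when Strength Bootcamp ends (back-to-back, no overlap), so nothing later overlaps Strength Bootcamp either.
Dance 30 starts after Rowing 60 ends, so nothing later overlaps Rowing 60 either.
Dance Power starts before Dance 30 ends → Dance 30 and Dance Power overlap.
HIIT Fusion starts before Dance 30 ends → Dance 30 and HIIT Fusion overlap.
Barre Flow starts before Dance 30 ends → Dance 30 and Barre Flow overlap.
HIIT Fusion starts before Dance Power ends → Dance Power and HIIT Fusion overlap.
Barre Flow starts before Dance Power ends → Dance Power and Barre Flow overlap.
Barre Flow starts before HIIT Fusion ends → HIIT Fusion and Barre Flow overlap.
Overlapping pairs: Barre Flow & Dance 30, Barre Flow & Dance Power, Barre Flow & HIIT Fusion, Dance 30 & Dance Power, Dance 30 & HIIT Fusion, Dance Power & HIIT Fusion, Rowing Lab & Spin Basics — 7 in total.

7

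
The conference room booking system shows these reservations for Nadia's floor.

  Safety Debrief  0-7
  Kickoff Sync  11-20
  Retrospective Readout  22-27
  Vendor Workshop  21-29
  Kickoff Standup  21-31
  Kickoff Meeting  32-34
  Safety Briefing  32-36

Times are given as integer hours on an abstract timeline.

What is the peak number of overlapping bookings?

Sweep the timeline, counting +1 at each start and −1 at each end (ends before starts at a tie):
0 start Safety Debrief → 1
7 end Safety Debrief → 0
11 start Kickoff Sync → 1
20 end Kickoff Sync → 0
21 start Kickoff Standup → 1
21 start Vendor Workshop → 2
22 start Retrospective Readout → 3
27 end Retrospective Readout → 2
29 end Vendor Workshop → 1
31 end Kickoff Standup → 0
32 start Kickoff Meeting → 1
32 start Safety Briefing → 2
34 end Kickoff Meeting → 1
36 end Safety Briefing → 0
Peak is 3, at 22 (Kickoff Standup, Retrospective Readout, Vendor Workshop).

3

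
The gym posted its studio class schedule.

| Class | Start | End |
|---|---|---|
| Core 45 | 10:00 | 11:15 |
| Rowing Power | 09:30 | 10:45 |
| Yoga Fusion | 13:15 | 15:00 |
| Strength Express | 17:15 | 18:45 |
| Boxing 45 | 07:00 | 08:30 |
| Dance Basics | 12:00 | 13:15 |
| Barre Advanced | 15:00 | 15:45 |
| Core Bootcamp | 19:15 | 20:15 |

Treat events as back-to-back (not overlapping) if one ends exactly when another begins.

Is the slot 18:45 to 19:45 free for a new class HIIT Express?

No — it overlaps Core Bootcamp

Boxing 45: ends 08:30 at or before HIIT Express starts 18:45 → clear.
Rowing Power: ends 10:45 at or before HIIT Express starts 18:45 → clear.
Core 45: ends 11:15 at or before HIIT Express starts 18:45 → clear.
Dance Basics: ends 13:15 at or before HIIT Express starts 18:45 → clear.
Yoga Fusion: ends 15:00 at or before HIIT Express starts 18:45 → clear.
Barre Advanced: ends 15:45 at or before HIIT Express starts 18:45 → clear.
Strength Express: ends 18:45 at or before HIIT Express starts 18:45 → clear.
Core Bootcamp: starts 19:15 before HIIT Express ends 19:45, and ends 20:15 after HIIT Express starts 18:45 → overlap.
HIIT Express overlaps Core Bootcamp.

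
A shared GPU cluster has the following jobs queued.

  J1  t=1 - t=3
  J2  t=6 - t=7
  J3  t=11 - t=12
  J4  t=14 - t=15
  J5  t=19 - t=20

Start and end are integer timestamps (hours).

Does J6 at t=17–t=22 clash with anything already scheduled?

Yes — it overlaps J5

J1: ends t=3 at or before J6 starts t=17 → clear.
J2: ends t=7 at or before J6 starts t=17 → clear.
J3: ends t=12 at or before J6 starts t=17 → clear.
J4: ends t=15 at or before J6 starts t=17 → clear.
J5: starts t=19 before J6 ends t=22, and ends t=20 after J6 starts t=17 → overlap.
J6 overlaps J5.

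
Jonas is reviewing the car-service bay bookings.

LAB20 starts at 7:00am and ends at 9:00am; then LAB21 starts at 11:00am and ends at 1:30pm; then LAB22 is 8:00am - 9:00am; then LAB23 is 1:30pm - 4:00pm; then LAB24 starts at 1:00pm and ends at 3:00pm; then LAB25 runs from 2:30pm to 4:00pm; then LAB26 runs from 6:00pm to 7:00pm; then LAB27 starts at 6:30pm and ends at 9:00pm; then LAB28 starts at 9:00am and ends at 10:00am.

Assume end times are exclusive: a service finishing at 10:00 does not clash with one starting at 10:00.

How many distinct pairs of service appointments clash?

Sorted by start: LAB20, LAB22, LAB28, LAB21, LAB24, LAB23, LAB25, LAB26, LAB27.
LAB22 starts before LAB20 ends → LAB20 and LAB22 overlap.
LAB28 starts exactly when LAB20 ends (back-to-back, no overlap); LAB20 is clear from here.
LAB28 starts exactly when LAB22 ends (back-to-back, no overlap); LAB22 is clear from here.
LAB21 starts after LAB28 ends; LAB28 is clear from here.
LAB24 starts before LAB21 ends → LAB21 and LAB24 overlap.
LAB23 starts exactly when LAB21 ends (back-to-back, no overlap); LAB21 is clear from here.
LAB23 starts before LAB24 ends → LAB24 and LAB23 overlap.
LAB25 starts before LAB24 ends → LAB24 and LAB25 overlap.
LAB26 starts after LAB24 ends; LAB24 is clear from here.
LAB25 starts before LAB23 ends → LAB23 and LAB25 overlap.
LAB26 starts after LAB23 ends; LAB23 is clear from here.
LAB26 starts after LAB25 ends; LAB25 is clear from here.
LAB27 starts before LAB26 ends → LAB26 and LAB27 overlap.
Overlapping pairs: LAB20 & LAB22, LAB21 & LAB24, LAB23 & LAB24, LAB23 & LAB25, LAB24 & LAB25, LAB26 & LAB27 — 6 in total.

6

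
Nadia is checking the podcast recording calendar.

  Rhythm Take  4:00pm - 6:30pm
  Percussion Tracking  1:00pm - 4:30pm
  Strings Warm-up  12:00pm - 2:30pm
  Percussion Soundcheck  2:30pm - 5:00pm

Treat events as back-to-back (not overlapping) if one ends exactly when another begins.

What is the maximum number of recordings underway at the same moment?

3

Sort all start/end points and keep a running count:
12:00pm start Strings Warm-up → 1
1:00pm start Percussion Tracking → 2
2:30pm end Strings Warm-up → 1
2:30pm start Percussion Soundcheck → 2
4:00pm start Rhythm Take → 3
4:30pm end Percussion Tracking → 2
5:00pm end Percussion Soundcheck → 1
6:30pm end Rhythm Take → 0
Peak is 3, at 4:00pm (Percussion Soundcheck, Percussion Tracking, Rhythm Take).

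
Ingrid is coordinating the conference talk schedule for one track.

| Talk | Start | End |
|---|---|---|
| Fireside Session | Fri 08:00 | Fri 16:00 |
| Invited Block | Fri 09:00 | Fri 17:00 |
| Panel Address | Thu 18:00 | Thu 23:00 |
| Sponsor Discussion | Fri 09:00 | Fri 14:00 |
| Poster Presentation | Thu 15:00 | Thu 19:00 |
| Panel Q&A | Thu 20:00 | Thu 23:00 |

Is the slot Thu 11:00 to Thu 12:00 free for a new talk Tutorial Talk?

Poster Presentation: starts Thu 15:00 at or after Tutorial Talk ends Thu 12:00 → clear.
Panel Address: starts Thu 18:00 at or after Tutorial Talk ends Thu 12:00 → clear.
Panel Q&A: starts Thu 20:00 at or after Tutorial Talk ends Thu 12:00 → clear.
Fireside Session: starts Fri 08:00 at or after Tutorial Talk ends Thu 12:00 → clear.
Invited Block: starts Fri 09:00 at or after Tutorial Talk ends Thu 12:00 → clear.
Sponsor Discussion: starts Fri 09:00 at or after Tutorial Talk ends Thu 12:00 → clear.

Yes — the slot is free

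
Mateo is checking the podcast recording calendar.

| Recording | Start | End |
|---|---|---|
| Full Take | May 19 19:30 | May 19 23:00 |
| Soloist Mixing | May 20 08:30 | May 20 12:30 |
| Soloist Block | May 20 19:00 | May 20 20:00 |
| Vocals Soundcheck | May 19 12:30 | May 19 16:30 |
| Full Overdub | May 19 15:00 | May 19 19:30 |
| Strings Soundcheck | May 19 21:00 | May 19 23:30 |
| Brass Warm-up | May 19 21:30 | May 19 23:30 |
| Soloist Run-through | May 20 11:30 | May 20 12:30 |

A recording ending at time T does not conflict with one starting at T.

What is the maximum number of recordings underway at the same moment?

3

Sort all start/end points and keep a running count:
May 19 12:30 start Vocals Soundcheck → 1
May 19 15:00 start Full Overdub → 2
May 19 16:30 end Vocals Soundcheck → 1
May 19 19:30 end Full Overdub → 0
May 19 19:30 start Full Take → 1
May 19 21:00 start Strings Soundcheck → 2
May 19 21:30 start Brass Warm-up → 3
May 19 23:00 end Full Take → 2
May 19 23:30 end Brass Warm-up → 1
May 19 23:30 end Strings Soundcheck → 0
May 20 08:30 start Soloist Mixing → 1
May 20 11:30 start Soloist Run-through → 2
May 20 12:30 end Soloist Mixing → 1
May 20 12:30 end Soloist Run-through → 0
May 20 19:00 start Soloist Block → 1
May 20 20:00 end Soloist Block → 0
Peak is 3, at May 19 21:30 (Brass Warm-up, Full Take, Strings Soundcheck).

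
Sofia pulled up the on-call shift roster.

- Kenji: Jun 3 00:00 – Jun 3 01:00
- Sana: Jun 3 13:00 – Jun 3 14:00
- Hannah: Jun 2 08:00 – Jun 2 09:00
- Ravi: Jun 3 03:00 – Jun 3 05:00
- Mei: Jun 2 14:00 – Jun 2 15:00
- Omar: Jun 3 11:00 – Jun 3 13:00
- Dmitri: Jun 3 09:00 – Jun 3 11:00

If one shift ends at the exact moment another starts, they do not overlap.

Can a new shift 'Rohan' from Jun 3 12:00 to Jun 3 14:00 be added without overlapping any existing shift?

No — it overlaps Omar, Sana

Hannah: ends Jun 2 09:00 at or before Rohan starts Jun 3 12:00 → clear.
Mei: ends Jun 2 15:00 at or before Rohan starts Jun 3 12:00 → clear.
Kenji: ends Jun 3 01:00 at or before Rohan starts Jun 3 12:00 → clear.
Ravi: ends Jun 3 05:00 at or before Rohan starts Jun 3 12:00 → clear.
Dmitri: ends Jun 3 11:00 at or before Rohan starts Jun 3 12:00 → clear.
Omar: starts Jun 3 11:00 before Rohan ends Jun 3 14:00, and ends Jun 3 13:00 after Rohan starts Jun 3 12:00 → overlap.
Sana: starts Jun 3 13:00 before Rohan ends Jun 3 14:00, and ends Jun 3 14:00 after Rohan starts Jun 3 12:00 → overlap.
Rohan overlaps Omar, Sana.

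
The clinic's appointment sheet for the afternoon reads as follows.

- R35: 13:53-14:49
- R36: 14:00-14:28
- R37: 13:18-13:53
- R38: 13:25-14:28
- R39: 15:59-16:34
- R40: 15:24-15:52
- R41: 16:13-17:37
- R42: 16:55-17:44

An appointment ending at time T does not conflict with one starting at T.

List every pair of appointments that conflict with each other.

Sorted by start: R37, R38, R35, R36, R40, R39, R41, R42.
R38 starts before R37 ends → R37 and R38 overlap.
R35 starts exactly when R37 ends (back-to-back, no overlap), so R37 has no further overlaps.
R35 starts before R38 ends → R38 and R35 overlap.
R36 starts before R38 ends → R38 and R36 overlap.
R40 starts after R38 ends, so R38 has no further overlaps.
R36 starts before R35 ends → R35 and R36 overlap.
R40 starts after R35 ends, so R35 has no further overlaps.
R40 starts after R36 ends, so R36 has no further overlaps.
R39 starts after R40 ends, so R40 has no further overlaps.
R41 starts before R39 ends → R39 and R41 overlap.
R42 starts after R39 ends.
R42 starts before R41 ends → R41 and R42 overlap.

R35 & R36, R35 & R38, R36 & R38, R37 & R38, R39 & R41, R41 & R42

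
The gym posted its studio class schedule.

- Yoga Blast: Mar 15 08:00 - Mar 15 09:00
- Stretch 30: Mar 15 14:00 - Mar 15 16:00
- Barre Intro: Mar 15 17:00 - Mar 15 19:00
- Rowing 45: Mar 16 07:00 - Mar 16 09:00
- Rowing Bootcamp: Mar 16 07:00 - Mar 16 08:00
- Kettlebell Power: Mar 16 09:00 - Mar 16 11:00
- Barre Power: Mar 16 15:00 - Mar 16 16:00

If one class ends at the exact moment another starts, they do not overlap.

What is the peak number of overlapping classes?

2

Sort all start/end points and keep a running count:
Mar 15 08:00 start Yoga Blast → 1
Mar 15 09:00 end Yoga Blast → 0
Mar 15 14:00 start Stretch 30 → 1
Mar 15 16:00 end Stretch 30 → 0
Mar 15 17:00 start Barre Intro → 1
Mar 15 19:00 end Barre Intro → 0
Mar 16 07:00 start Rowing 45 → 1
Mar 16 07:00 start Rowing Bootcamp → 2
Mar 16 08:00 end Rowing Bootcamp → 1
Mar 16 09:00 end Rowing 45 → 0
Mar 16 09:00 start Kettlebell Power → 1
Mar 16 11:00 end Kettlebell Power → 0
Mar 16 15:00 start Barre Power → 1
Mar 16 16:00 end Barre Power → 0
Peak is 2, at Mar 16 07:00 (Rowing 45, Rowing Bootcamp).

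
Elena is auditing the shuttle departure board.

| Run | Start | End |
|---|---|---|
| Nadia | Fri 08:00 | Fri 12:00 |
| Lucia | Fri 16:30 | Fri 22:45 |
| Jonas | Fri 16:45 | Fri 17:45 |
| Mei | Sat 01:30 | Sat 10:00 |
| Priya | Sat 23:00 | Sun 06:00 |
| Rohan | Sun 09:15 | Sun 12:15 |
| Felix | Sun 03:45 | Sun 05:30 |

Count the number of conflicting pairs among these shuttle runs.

2

Sorted by start: Nadia, Lucia, Jonas, Mei, Priya, Felix, Rohan.
Lucia starts after Nadia ends, so Nadia has no further overlaps.
Jonas starts before Lucia ends → Lucia and Jonas overlap.
Mei starts after Lucia ends, so Lucia has no further overlaps.
Mei starts after Jonas ends, so Jonas has no further overlaps.
Priya starts after Mei ends, so Mei has no further overlaps.
Felix starts before Priya ends → Priya and Felix overlap.
Rohan starts after Priya ends.
Rohan starts after Felix ends.
Overlapping pairs: Felix & Priya, Jonas & Lucia — 2 in total.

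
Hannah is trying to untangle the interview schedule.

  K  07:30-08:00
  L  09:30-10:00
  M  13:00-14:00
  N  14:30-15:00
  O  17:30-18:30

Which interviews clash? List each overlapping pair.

Sorted by start: K, L, M, N, O.
L starts after K ends — done with K.
M starts after L ends — done with L.
N starts after M ends — done with M.
O starts after N ends.

no overlapping pairs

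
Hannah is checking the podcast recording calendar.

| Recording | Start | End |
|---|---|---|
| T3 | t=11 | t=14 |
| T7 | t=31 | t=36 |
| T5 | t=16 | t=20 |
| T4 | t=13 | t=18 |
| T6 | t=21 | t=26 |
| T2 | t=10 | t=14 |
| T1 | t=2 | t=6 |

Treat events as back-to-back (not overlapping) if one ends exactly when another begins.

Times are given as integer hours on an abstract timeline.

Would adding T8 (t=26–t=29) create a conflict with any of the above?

No — it doesn't clash with anything

T1: ends t=6 at or before T8 starts t=26 → clear.
T2: ends t=14 at or before T8 starts t=26 → clear.
T3: ends t=14 at or before T8 starts t=26 → clear.
T4: ends t=18 at or before T8 starts t=26 → clear.
T5: ends t=20 at or before T8 starts t=26 → clear.
T6: ends t=26 at or before T8 starts t=26 → clear.
T7: starts t=31 at or after T8 ends t=29 → clear.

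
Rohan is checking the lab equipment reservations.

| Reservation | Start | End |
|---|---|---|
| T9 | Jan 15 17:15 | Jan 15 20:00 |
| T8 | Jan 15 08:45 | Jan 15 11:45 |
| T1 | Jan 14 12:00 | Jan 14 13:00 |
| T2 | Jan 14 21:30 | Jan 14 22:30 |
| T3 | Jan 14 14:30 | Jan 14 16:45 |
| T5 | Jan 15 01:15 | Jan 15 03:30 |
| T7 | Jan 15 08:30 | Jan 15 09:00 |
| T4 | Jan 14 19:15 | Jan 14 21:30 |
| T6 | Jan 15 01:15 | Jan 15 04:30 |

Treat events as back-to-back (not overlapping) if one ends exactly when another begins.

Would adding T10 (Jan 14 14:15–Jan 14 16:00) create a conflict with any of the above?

Yes — it overlaps T3

T1: ends Jan 14 13:00 at or before T10 starts Jan 14 14:15 → clear.
T3: starts Jan 14 14:30 before T10 ends Jan 14 16:00, and ends Jan 14 16:45 after T10 starts Jan 14 14:15 → overlap.
T4: starts Jan 14 19:15 at or after T10 ends Jan 14 16:00 → clear.
T2: starts Jan 14 21:30 at or after T10 ends Jan 14 16:00 → clear.
T5: starts Jan 15 01:15 at or after T10 ends Jan 14 16:00 → clear.
T6: starts Jan 15 01:15 at or after T10 ends Jan 14 16:00 → clear.
T7: starts Jan 15 08:30 at or after T10 ends Jan 14 16:00 → clear.
T8: starts Jan 15 08:45 at or after T10 ends Jan 14 16:00 → clear.
T9: starts Jan 15 17:15 at or after T10 ends Jan 14 16:00 → clear.
T10 overlaps T3.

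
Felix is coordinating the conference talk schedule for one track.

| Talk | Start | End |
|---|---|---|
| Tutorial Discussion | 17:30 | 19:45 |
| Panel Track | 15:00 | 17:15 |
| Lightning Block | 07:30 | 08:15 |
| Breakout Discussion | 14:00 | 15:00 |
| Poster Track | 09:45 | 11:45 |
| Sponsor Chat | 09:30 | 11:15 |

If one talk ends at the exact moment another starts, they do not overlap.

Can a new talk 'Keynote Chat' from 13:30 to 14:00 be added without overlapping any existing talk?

Yes — the slot is free

Lightning Block: ends 08:15 at or before Keynote Chat starts 13:30 → clear.
Sponsor Chat: ends 11:15 at or before Keynote Chat starts 13:30 → clear.
Poster Track: ends 11:45 at or before Keynote Chat starts 13:30 → clear.
Breakout Discussion: starts 14:00 at or after Keynote Chat ends 14:00 → clear.
Panel Track: starts 15:00 at or after Keynote Chat ends 14:00 → clear.
Tutorial Discussion: starts 17:30 at or after Keynote Chat ends 14:00 → clear.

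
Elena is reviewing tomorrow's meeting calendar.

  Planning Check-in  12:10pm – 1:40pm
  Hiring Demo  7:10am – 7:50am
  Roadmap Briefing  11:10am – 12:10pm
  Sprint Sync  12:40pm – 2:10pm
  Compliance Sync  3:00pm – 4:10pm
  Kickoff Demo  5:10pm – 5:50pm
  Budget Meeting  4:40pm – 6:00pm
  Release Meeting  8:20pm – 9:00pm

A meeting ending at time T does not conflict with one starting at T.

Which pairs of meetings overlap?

Budget Meeting & Kickoff Demo, Planning Check-in & Sprint Sync

Check each pair: they overlap iff neither finishes before the other starts.
Sorted by start: Hiring Demo, Roadmap Briefing, Planning Check-in, Sprint Sync, Compliance Sync, Budget Meeting, Kickoff Demo, Release Meeting.
Roadmap Briefing starts after Hiring Demo ends, so Hiring Demo has no further overlaps.
Planning Check-in starts exactly when Roadmap Briefing ends (back-to-back, no overlap), so Roadmap Briefing has no further overlaps.
Sprint Sync starts before Planning Check-in ends → Planning Check-in and Sprint Sync overlap.
Compliance Sync starts after Planning Check-in ends, so Planning Check-in has no further overlaps.
Compliance Sync starts after Sprint Sync ends, so Sprint Sync has no further overlaps.
Budget Meeting starts after Compliance Sync ends, so Compliance Sync has no further overlaps.
Kickoff Demo starts before Budget Meeting ends → Budget Meeting and Kickoff Demo overlap.
Release Meeting starts after Budget Meeting ends.
Release Meeting starts after Kickoff Demo ends.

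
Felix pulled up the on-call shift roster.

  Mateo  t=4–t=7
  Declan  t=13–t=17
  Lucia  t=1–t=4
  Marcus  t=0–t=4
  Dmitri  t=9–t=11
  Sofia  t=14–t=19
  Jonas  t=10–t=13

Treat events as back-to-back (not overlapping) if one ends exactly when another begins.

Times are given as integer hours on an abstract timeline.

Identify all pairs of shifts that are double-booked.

Two intervals overlap when each starts before the other ends.
Sorted by start: Marcus, Lucia, Mateo, Dmitri, Jonas, Declan, Sofia.
Lucia starts before Marcus ends → Marcus and Lucia overlap.
Mateo starts exactly when Marcus ends (back-to-back, no overlap); Marcus is clear from here.
Mateo starts exactly when Lucia ends (back-to-back, no overlap); Lucia is clear from here.
Dmitri starts after Mateo ends; Mateo is clear from here.
Jonas starts before Dmitri ends → Dmitri and Jonas overlap.
Declan starts after Dmitri ends; Dmitri is clear from here.
Declan starts exactly when Jonas ends (back-to-back, no overlap); Jonas is clear from here.
Sofia starts before Declan ends → Declan and Sofia overlap.

Declan & Sofia, Dmitri & Jonas, Lucia & Marcus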